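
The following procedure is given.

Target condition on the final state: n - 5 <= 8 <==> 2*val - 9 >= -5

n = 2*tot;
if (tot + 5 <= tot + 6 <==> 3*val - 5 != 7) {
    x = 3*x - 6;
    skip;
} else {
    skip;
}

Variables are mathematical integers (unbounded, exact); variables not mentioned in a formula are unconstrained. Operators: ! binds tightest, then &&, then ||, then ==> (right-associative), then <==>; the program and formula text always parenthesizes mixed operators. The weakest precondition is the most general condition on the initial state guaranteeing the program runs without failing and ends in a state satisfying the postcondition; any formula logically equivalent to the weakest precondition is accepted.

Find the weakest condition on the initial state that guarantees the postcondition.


Working backward. After the program, the postcondition n - 5 <= 8 <==> 2*val - 9 >= -5 must hold; in canonical form it is n <= 13 <==> 2*val >= 4.
Then branch requires n <= 13 <==> 2*val >= 4; else branch requires n <= 13 <==> 2*val >= 4.
Before the if: (3*val != 12 ==> (n <= 13 <==> 2*val >= 4)) && ((!(3*val != 12)) ==> (n <= 13 <==> 2*val >= 4))
Before n := 2*tot: (3*val != 12 ==> (2*tot <= 13 <==> 2*val >= 4)) && ((!(3*val != 12)) ==> (2*tot <= 13 <==> 2*val >= 4))
Answer: WP = (3*val != 12 ==> (2*tot <= 13 <==> 2*val >= 4)) && ((!(3*val != 12)) ==> (2*tot <= 13 <==> 2*val >= 4))


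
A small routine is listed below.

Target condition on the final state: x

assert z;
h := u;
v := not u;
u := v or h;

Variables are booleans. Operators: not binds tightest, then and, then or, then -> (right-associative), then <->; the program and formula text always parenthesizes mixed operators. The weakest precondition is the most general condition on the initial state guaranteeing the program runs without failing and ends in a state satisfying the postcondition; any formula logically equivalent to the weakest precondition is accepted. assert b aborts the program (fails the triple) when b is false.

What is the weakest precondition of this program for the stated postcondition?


Working backward. After the program, x must hold.
Before u := v or h: x
Before v := not u: x
Before h := u: x
Before assert z: z and x
Answer: WP = z and x


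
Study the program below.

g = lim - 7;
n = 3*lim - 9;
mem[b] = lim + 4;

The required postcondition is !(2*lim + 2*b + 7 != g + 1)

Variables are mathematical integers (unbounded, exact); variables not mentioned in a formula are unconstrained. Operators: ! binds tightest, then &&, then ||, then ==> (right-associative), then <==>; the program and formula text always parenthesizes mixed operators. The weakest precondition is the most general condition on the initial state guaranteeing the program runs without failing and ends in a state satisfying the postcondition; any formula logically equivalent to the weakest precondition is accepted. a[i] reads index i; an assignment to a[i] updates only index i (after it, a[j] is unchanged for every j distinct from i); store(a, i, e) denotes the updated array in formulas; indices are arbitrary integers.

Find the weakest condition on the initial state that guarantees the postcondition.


Working backward. After the program, the postcondition !(2*lim + 2*b + 7 != g + 1) must hold; in canonical form it is !(2*b + 2*lim != g - 6).
Before mem[b] := lim + 4: !(2*b + 2*lim != g - 6)
Before n := 3*lim - 9: !(2*b + 2*lim != g - 6)
Before g := lim - 7: !(2*b + lim != -13)
Answer: WP = !(2*b + lim != -13)


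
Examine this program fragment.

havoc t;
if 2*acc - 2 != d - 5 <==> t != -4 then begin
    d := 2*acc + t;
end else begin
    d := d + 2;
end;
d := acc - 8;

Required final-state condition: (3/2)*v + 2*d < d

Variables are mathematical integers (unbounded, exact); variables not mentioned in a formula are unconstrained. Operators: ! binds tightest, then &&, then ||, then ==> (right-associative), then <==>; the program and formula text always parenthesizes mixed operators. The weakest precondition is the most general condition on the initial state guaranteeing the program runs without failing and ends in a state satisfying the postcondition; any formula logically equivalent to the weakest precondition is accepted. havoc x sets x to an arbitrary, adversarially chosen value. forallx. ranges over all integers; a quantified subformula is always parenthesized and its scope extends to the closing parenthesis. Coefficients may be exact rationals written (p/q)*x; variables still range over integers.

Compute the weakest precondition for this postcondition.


Working backward. After the program, the postcondition (3/2)*v + 2*d < d must hold; in canonical form it is d + (3/2)*v < 0.
Before d := acc - 8: acc + (3/2)*v < 8
Then branch requires acc + (3/2)*v < 8; else branch requires acc + (3/2)*v < 8.
Before the if: ((2*acc != d - 3 <==> t != -4) ==> acc + (3/2)*v < 8) && ((!(2*acc != d - 3 <==> t != -4)) ==> acc + (3/2)*v < 8)
Before havoc t: forall t_1. (((2*acc != d - 3 <==> t_1 != -4) ==> acc + (3/2)*v < 8) && ((!(2*acc != d - 3 <==> t_1 != -4)) ==> acc + (3/2)*v < 8))
Answer: WP = forall t_1. (((2*acc != d - 3 <==> t_1 != -4) ==> acc + (3/2)*v < 8) && ((!(2*acc != d - 3 <==> t_1 != -4)) ==> acc + (3/2)*v < 8))


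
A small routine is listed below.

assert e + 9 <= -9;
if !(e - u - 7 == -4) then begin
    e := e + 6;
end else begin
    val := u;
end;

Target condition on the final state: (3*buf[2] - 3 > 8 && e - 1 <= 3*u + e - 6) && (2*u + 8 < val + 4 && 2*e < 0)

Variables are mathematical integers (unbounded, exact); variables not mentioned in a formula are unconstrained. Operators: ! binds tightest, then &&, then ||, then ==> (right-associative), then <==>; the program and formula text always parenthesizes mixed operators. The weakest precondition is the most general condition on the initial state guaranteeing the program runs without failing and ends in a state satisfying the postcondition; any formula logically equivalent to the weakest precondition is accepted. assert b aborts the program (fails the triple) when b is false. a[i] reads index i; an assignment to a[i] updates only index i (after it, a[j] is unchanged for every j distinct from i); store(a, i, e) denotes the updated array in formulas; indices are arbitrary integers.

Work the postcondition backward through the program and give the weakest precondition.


Working backward. After the program, the postcondition (3*buf[2] - 3 > 8 && e - 1 <= 3*u + e - 6) && (2*u + 8 < val + 4 && 2*e < 0) must hold; in canonical form it is 3*buf[2] > 11 && 3*u >= 5 && 2*u < val - 4 && 2*e < 0.
Then branch requires 3*buf[2] > 11 && 3*u >= 5 && 2*u < val - 4 && 2*e < -12; else branch requires 3*buf[2] > 11 && 3*u >= 5 && u < -4 && 2*e < 0.
Before the if: ((!(e == u + 3)) ==> (3*buf[2] > 11 && 3*u >= 5 && 2*u < val - 4 && 2*e < -12)) && (e == u + 3 ==> (3*buf[2] > 11 && 3*u >= 5 && u < -4 && 2*e < 0))
Before assert e + 9 <= -9: e <= -18 && ((!(e == u + 3)) ==> (3*buf[2] > 11 && 3*u >= 5 && 2*u < val - 4 && 2*e < -12)) && (e == u + 3 ==> (3*buf[2] > 11 && 3*u >= 5 && u < -4 && 2*e < 0))
Answer: WP = e <= -18 && ((!(e == u + 3)) ==> (3*buf[2] > 11 && 3*u >= 5 && 2*u < val - 4 && 2*e < -12)) && (e == u + 3 ==> (3*buf[2] > 11 && 3*u >= 5 && u < -4 && 2*e < 0))


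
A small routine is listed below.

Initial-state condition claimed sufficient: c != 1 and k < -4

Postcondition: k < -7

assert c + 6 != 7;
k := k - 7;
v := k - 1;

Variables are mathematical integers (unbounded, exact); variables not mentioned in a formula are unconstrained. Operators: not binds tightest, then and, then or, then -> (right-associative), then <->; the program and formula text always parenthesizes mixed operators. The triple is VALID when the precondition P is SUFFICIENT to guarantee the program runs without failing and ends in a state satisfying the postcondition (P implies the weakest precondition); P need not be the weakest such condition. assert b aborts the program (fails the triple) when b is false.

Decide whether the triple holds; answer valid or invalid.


Working backward. After the program, k < -7 must hold.
Before v := k - 1: k < -7
Before k := k - 7: k < 0
Before assert c + 6 != 7: c != 1 and k < 0
The weakest precondition is c != 1 and k < 0.
Check whether c != 1 and k < -4 implies it.
Every state satisfying the precondition satisfies the weakest precondition: the implication holds.
Answer: valid


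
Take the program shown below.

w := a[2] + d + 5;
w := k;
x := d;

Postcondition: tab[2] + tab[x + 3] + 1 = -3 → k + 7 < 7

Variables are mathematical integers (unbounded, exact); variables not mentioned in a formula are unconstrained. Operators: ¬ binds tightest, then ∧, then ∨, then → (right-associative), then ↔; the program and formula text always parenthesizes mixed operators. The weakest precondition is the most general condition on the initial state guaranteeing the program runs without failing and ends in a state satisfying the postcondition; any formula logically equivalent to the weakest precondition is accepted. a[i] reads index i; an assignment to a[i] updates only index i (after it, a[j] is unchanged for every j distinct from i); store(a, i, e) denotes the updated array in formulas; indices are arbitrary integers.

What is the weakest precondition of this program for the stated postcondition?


Working backward. After the program, the postcondition tab[2] + tab[x + 3] + 1 = -3 → k + 7 < 7 must hold; in canonical form it is tab[x + 3] + tab[2] = -4 → k < 0.
Before x := d: tab[d + 3] + tab[2] = -4 → k < 0
Before w := k: tab[d + 3] + tab[2] = -4 → k < 0
Before w := a[2] + d + 5: tab[d + 3] + tab[2] = -4 → k < 0
Answer: WP = tab[d + 3] + tab[2] = -4 → k < 0


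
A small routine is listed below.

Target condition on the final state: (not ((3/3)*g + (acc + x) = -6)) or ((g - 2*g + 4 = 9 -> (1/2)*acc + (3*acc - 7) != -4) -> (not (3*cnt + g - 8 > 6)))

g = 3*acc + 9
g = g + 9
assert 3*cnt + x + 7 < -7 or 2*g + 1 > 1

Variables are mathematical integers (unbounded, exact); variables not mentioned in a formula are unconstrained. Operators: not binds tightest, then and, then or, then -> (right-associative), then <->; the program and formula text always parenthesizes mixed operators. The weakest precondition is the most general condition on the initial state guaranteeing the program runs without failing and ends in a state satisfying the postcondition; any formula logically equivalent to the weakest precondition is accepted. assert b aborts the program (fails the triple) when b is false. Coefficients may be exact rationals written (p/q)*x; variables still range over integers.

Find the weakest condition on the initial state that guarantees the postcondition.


Working backward. After the program, the postcondition (not ((3/3)*g + (acc + x) = -6)) or ((g - 2*g + 4 = 9 -> (1/2)*acc + (3*acc - 7) != -4) -> (not (3*cnt + g - 8 > 6))) must hold; in canonical form it is (not (acc + g + x = -6)) or ((g = -5 -> (7/2)*acc != 3) -> (not (3*cnt + g > 14))).
Before assert 3*cnt + x + 7 < -7 or 2*g + 1 > 1: (3*cnt + x < -14 or 2*g > 0) and ((not (acc + g + x = -6)) or ((g = -5 -> (7/2)*acc != 3) -> (not (3*cnt + g > 14))))
Before g := g + 9: (3*cnt + x < -14 or 2*g > -18) and ((not (acc + g + x = -15)) or ((g = -14 -> (7/2)*acc != 3) -> (not (3*cnt + g > 5))))
Before g := 3*acc + 9: (3*cnt + x < -14 or 6*acc > -36) and ((not (4*acc + x = -24)) or ((3*acc = -23 -> (7/2)*acc != 3) -> (not (3*acc + 3*cnt > -4))))
Answer: WP = (3*cnt + x < -14 or 6*acc > -36) and ((not (4*acc + x = -24)) or ((3*acc = -23 -> (7/2)*acc != 3) -> (not (3*acc + 3*cnt > -4))))


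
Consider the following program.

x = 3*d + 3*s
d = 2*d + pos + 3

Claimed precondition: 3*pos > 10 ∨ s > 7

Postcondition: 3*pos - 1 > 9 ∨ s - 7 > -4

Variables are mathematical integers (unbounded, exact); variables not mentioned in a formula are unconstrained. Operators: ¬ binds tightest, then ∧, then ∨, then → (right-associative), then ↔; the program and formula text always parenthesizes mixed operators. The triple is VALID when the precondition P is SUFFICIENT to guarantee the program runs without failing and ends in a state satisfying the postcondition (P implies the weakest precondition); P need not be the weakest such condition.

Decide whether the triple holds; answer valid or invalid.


Working backward. After the program, the postcondition 3*pos - 1 > 9 ∨ s - 7 > -4 must hold; in canonical form it is 3*pos > 10 ∨ s > 3.
Before d := 2*d + pos + 3: 3*pos > 10 ∨ s > 3
Before x := 3*d + 3*s: 3*pos > 10 ∨ s > 3
The weakest precondition is 3*pos > 10 ∨ s > 3.
Check whether 3*pos > 10 ∨ s > 7 implies it.
Every state satisfying the precondition satisfies the weakest precondition: the implication holds.
Answer: valid


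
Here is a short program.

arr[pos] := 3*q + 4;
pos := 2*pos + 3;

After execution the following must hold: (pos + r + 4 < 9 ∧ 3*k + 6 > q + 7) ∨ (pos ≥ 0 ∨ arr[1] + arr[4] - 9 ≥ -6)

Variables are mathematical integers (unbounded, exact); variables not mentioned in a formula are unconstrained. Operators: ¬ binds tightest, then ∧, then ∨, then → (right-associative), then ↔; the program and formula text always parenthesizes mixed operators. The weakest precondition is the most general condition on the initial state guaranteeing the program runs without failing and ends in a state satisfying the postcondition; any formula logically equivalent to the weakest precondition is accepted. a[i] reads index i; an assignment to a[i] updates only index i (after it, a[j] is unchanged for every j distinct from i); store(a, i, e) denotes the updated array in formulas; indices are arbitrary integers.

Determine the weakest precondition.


Working backward. After the program, the postcondition (pos + r + 4 < 9 ∧ 3*k + 6 > q + 7) ∨ (pos ≥ 0 ∨ arr[1] + arr[4] - 9 ≥ -6) must hold; in canonical form it is (pos + r < 5 ∧ 3*k > q + 1) ∨ pos ≥ 0 ∨ arr[1] + arr[4] ≥ 3.
Before pos := 2*pos + 3: (2*pos + r < 2 ∧ 3*k > q + 1) ∨ 2*pos ≥ -3 ∨ arr[1] + arr[4] ≥ 3
Before arr[pos] := 3*q + 4: (2*pos + r < 2 ∧ 3*k > q + 1) ∨ 2*pos ≥ -3 ∨ store(arr, pos, 3*q + 4)[1] + store(arr, pos, 3*q + 4)[4] ≥ 3
Answer: WP = (2*pos + r < 2 ∧ 3*k > q + 1) ∨ 2*pos ≥ -3 ∨ store(arr, pos, 3*q + 4)[1] + store(arr, pos, 3*q + 4)[4] ≥ 3


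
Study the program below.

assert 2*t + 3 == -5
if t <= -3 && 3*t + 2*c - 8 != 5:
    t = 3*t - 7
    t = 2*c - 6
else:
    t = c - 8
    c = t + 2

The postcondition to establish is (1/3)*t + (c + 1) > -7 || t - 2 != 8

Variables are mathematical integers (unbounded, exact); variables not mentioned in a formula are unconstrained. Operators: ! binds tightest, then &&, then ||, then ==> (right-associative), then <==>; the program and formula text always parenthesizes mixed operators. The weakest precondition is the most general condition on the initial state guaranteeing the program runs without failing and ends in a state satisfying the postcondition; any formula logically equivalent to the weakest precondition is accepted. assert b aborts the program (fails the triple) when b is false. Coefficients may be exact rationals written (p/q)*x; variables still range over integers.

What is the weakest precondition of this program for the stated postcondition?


Working backward. After the program, the postcondition (1/3)*t + (c + 1) > -7 || t - 2 != 8 must hold; in canonical form it is c + (1/3)*t > -8 || t != 10.
Then branch requires (5/3)*c > -6 || 2*c != 16; else branch requires (4/3)*c > 2/3 || c != 18.
Before the if: ((t <= -3 && 2*c + 3*t != 13) ==> ((5/3)*c > -6 || 2*c != 16)) && ((!(t <= -3 && 2*c + 3*t != 13)) ==> ((4/3)*c > 2/3 || c != 18))
Before assert 2*t + 3 == -5: 2*t == -8 && ((t <= -3 && 2*c + 3*t != 13) ==> ((5/3)*c > -6 || 2*c != 16)) && ((!(t <= -3 && 2*c + 3*t != 13)) ==> ((4/3)*c > 2/3 || c != 18))
Answer: WP = 2*t == -8 && ((t <= -3 && 2*c + 3*t != 13) ==> ((5/3)*c > -6 || 2*c != 16)) && ((!(t <= -3 && 2*c + 3*t != 13)) ==> ((4/3)*c > 2/3 || c != 18))


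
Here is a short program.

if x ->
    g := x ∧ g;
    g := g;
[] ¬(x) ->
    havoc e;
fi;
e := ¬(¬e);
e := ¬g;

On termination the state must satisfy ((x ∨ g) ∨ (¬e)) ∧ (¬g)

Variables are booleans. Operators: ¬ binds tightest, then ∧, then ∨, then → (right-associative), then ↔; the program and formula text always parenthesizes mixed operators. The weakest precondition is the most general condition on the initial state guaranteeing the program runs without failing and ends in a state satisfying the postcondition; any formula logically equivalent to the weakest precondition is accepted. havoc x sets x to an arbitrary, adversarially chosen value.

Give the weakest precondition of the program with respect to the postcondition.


Working backward. After the program, the postcondition ((x ∨ g) ∨ (¬e)) ∧ (¬g) must hold; in canonical form it is (x ∨ g ∨ (¬e)) ∧ (¬g).
Before e := ¬g: (x ∨ g) ∧ (¬g)
Before e := ¬(¬e): (x ∨ g) ∧ (¬g)
Then branch requires (x ∨ (x ∧ g)) ∧ (¬(x ∧ g)); else branch requires (x ∨ g) ∧ (¬g).
Before the if: (x → ((x ∨ (x ∧ g)) ∧ (¬(x ∧ g)))) ∧ ((¬x) → ((x ∨ g) ∧ (¬g)))
Answer: WP = (x → ((x ∨ (x ∧ g)) ∧ (¬(x ∧ g)))) ∧ ((¬x) → ((x ∨ g) ∧ (¬g)))


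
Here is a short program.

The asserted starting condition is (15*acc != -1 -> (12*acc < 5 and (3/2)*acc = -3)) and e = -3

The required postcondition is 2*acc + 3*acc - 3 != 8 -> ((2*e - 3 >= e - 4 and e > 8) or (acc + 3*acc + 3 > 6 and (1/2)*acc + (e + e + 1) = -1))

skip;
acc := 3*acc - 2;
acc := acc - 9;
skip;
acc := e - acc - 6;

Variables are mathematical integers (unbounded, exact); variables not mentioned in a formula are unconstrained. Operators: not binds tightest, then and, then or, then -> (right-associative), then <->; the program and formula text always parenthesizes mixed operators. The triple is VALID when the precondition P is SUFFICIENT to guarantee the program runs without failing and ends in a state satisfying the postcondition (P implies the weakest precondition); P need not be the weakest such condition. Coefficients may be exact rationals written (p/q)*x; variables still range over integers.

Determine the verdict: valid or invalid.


Working backward. After the program, the postcondition 2*acc + 3*acc - 3 != 8 -> ((2*e - 3 >= e - 4 and e > 8) or (acc + 3*acc + 3 > 6 and (1/2)*acc + (e + e + 1) = -1)) must hold; in canonical form it is 5*acc != 11 -> ((e >= -1 and e > 8) or (4*acc > 3 and (1/2)*acc + 2*e = -2)).
Before acc := e - acc - 6: 5*e != 5*acc + 41 -> ((e >= -1 and e > 8) or (4*e > 4*acc + 27 and (5/2)*e = (1/2)*acc + 1))
Before skip: 5*e != 5*acc + 41 -> ((e >= -1 and e > 8) or (4*e > 4*acc + 27 and (5/2)*e = (1/2)*acc + 1))
Before acc := acc - 9: 5*e != 5*acc - 4 -> ((e >= -1 and e > 8) or (4*e > 4*acc - 9 and (5/2)*e = (1/2)*acc - 7/2))
Before acc := 3*acc - 2: 5*e != 15*acc - 14 -> ((e >= -1 and e > 8) or (4*e > 12*acc - 17 and (5/2)*e = (3/2)*acc - 9/2))
Before skip: 5*e != 15*acc - 14 -> ((e >= -1 and e > 8) or (4*e > 12*acc - 17 and (5/2)*e = (3/2)*acc - 9/2))
The weakest precondition is 5*e != 15*acc - 14 -> ((e >= -1 and e > 8) or (4*e > 12*acc - 17 and (5/2)*e = (3/2)*acc - 9/2)).
Check whether (15*acc != -1 -> (12*acc < 5 and (3/2)*acc = -3)) and e = -3 implies it.
Every state satisfying the precondition satisfies the weakest precondition: the implication holds.
Answer: valid


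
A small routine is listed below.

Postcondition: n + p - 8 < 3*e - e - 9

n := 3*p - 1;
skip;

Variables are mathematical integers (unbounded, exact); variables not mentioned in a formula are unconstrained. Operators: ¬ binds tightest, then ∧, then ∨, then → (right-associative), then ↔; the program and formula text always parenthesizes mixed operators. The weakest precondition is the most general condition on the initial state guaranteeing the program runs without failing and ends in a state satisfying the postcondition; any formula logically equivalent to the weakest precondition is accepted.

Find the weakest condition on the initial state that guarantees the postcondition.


Working backward. After the program, the postcondition n + p - 8 < 3*e - e - 9 must hold; in canonical form it is n + p < 2*e - 1.
Before skip: n + p < 2*e - 1
Before n := 3*p - 1: 4*p < 2*e
Answer: WP = 4*p < 2*e


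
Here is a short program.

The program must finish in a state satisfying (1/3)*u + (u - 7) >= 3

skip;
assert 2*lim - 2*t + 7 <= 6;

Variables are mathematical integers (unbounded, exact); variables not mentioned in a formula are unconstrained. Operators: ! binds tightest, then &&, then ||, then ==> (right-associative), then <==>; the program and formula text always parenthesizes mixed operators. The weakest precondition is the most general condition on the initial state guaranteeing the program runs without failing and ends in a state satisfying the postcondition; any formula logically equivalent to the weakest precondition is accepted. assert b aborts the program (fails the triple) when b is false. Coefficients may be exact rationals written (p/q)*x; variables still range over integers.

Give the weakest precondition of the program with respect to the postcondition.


Working backward. After the program, the postcondition (1/3)*u + (u - 7) >= 3 must hold; in canonical form it is (4/3)*u >= 10.
Before assert 2*lim - 2*t + 7 <= 6: 2*lim <= 2*t - 1 && (4/3)*u >= 10
Before skip: 2*lim <= 2*t - 1 && (4/3)*u >= 10
Answer: WP = 2*lim <= 2*t - 1 && (4/3)*u >= 10


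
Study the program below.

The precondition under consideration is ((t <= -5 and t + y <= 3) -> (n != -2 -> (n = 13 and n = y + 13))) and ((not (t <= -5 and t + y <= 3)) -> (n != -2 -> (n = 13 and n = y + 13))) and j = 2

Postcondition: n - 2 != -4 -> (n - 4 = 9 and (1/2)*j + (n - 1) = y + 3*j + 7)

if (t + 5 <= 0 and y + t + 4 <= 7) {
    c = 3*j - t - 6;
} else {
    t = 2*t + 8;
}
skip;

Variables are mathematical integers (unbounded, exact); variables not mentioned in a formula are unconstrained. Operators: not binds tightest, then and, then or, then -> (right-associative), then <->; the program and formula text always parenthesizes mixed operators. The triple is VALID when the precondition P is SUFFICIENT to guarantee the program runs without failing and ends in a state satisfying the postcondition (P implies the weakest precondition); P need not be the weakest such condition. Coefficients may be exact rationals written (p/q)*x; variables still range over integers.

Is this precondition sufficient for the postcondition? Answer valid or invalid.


Working backward. After the program, the postcondition n - 2 != -4 -> (n - 4 = 9 and (1/2)*j + (n - 1) = y + 3*j + 7) must hold; in canonical form it is n != -2 -> (n = 13 and n = (5/2)*j + y + 8).
Before skip: n != -2 -> (n = 13 and n = (5/2)*j + y + 8)
Then branch requires n != -2 -> (n = 13 and n = (5/2)*j + y + 8); else branch requires n != -2 -> (n = 13 and n = (5/2)*j + y + 8).
Before the if: ((t <= -5 and t + y <= 3) -> (n != -2 -> (n = 13 and n = (5/2)*j + y + 8))) and ((not (t <= -5 and t + y <= 3)) -> (n != -2 -> (n = 13 and n = (5/2)*j + y + 8)))
The weakest precondition is ((t <= -5 and t + y <= 3) -> (n != -2 -> (n = 13 and n = (5/2)*j + y + 8))) and ((not (t <= -5 and t + y <= 3)) -> (n != -2 -> (n = 13 and n = (5/2)*j + y + 8))).
Check whether ((t <= -5 and t + y <= 3) -> (n != -2 -> (n = 13 and n = y + 13))) and ((not (t <= -5 and t + y <= 3)) -> (n != -2 -> (n = 13 and n = y + 13))) and j = 2 implies it.
Every state satisfying the precondition satisfies the weakest precondition: the implication holds.
Answer: valid


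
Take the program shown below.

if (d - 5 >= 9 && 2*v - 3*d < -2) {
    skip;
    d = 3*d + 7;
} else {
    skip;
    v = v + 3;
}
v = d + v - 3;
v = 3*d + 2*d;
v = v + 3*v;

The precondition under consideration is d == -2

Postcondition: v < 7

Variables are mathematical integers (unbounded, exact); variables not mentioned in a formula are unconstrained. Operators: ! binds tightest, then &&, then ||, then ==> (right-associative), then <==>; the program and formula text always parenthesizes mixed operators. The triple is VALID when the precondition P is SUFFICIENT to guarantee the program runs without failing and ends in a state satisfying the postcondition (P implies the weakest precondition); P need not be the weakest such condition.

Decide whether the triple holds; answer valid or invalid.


Working backward. After the program, v < 7 must hold.
Before v := v + 3*v: 4*v < 7
Before v := 3*d + 2*d: 20*d < 7
Before v := d + v - 3: 20*d < 7
Then branch requires 60*d < -133; else branch requires 20*d < 7.
Before the if: ((d >= 14 && 2*v < 3*d - 2) ==> 60*d < -133) && ((!(d >= 14 && 2*v < 3*d - 2)) ==> 20*d < 7)
The weakest precondition is ((d >= 14 && 2*v < 3*d - 2) ==> 60*d < -133) && ((!(d >= 14 && 2*v < 3*d - 2)) ==> 20*d < 7).
Check whether d == -2 implies it.
Every state satisfying the precondition satisfies the weakest precondition: the implication holds.
Answer: valid


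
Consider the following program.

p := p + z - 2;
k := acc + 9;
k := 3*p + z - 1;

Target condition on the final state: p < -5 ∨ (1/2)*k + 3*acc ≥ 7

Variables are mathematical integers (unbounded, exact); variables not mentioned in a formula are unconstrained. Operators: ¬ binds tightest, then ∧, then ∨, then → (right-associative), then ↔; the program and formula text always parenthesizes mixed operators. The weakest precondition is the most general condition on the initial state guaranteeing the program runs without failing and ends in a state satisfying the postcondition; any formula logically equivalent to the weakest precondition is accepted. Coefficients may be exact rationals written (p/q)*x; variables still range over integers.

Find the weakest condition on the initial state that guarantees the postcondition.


Working backward. After the program, the postcondition p < -5 ∨ (1/2)*k + 3*acc ≥ 7 must hold; in canonical form it is p < -5 ∨ 3*acc + (1/2)*k ≥ 7.
Before k := 3*p + z - 1: p < -5 ∨ 3*acc + (3/2)*p + (1/2)*z ≥ 15/2
Before k := acc + 9: p < -5 ∨ 3*acc + (3/2)*p + (1/2)*z ≥ 15/2
Before p := p + z - 2: p + z < -3 ∨ 3*acc + (3/2)*p + 2*z ≥ 21/2
Answer: WP = p + z < -3 ∨ 3*acc + (3/2)*p + 2*z ≥ 21/2


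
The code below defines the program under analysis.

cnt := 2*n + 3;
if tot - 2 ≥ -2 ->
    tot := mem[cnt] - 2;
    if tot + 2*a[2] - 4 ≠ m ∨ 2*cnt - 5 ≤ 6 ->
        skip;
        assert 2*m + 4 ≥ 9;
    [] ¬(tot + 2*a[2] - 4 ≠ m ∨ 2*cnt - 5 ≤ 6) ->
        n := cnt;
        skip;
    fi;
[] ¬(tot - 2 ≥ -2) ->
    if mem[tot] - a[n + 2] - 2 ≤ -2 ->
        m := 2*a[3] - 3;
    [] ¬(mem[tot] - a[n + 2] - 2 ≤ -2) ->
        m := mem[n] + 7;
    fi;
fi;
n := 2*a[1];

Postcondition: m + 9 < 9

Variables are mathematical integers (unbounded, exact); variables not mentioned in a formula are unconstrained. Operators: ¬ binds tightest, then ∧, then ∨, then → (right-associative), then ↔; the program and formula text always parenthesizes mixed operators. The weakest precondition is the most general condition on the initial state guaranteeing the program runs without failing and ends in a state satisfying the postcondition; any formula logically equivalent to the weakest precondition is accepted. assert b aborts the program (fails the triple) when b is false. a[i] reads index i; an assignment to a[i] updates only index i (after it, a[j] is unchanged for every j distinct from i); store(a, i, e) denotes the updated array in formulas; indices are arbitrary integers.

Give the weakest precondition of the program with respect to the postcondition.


Working backward. After the program, the postcondition m + 9 < 9 must hold; in canonical form it is m < 0.
Before n := 2*a[1]: m < 0
Then branch requires ((2*a[2] + mem[cnt] ≠ m + 6 ∨ 2*cnt ≤ 11) → (2*m ≥ 5 ∧ m < 0)) ∧ ((¬(2*a[2] + mem[cnt] ≠ m + 6 ∨ 2*cnt ≤ 11)) → m < 0); else branch requires (mem[tot] ≤ a[n + 2] → 2*a[3] < 3) ∧ ((¬(mem[tot] ≤ a[n + 2])) → mem[n] < -7).
Before the if: (tot ≥ 0 → (((2*a[2] + mem[cnt] ≠ m + 6 ∨ 2*cnt ≤ 11) → (2*m ≥ 5 ∧ m < 0)) ∧ ((¬(2*a[2] + mem[cnt] ≠ m + 6 ∨ 2*cnt ≤ 11)) → m < 0))) ∧ ((¬(tot ≥ 0)) → ((mem[tot] ≤ a[n + 2] → 2*a[3] < 3) ∧ ((¬(mem[tot] ≤ a[n + 2])) → mem[n] < -7)))
Before cnt := 2*n + 3: (tot ≥ 0 → (((2*a[2] + mem[2*n + 3] ≠ m + 6 ∨ 4*n ≤ 5) → (2*m ≥ 5 ∧ m < 0)) ∧ ((¬(2*a[2] + mem[2*n + 3] ≠ m + 6 ∨ 4*n ≤ 5)) → m < 0))) ∧ ((¬(tot ≥ 0)) → ((mem[tot] ≤ a[n + 2] → 2*a[3] < 3) ∧ ((¬(mem[tot] ≤ a[n + 2])) → mem[n] < -7)))
Answer: WP = (tot ≥ 0 → (((2*a[2] + mem[2*n + 3] ≠ m + 6 ∨ 4*n ≤ 5) → (2*m ≥ 5 ∧ m < 0)) ∧ ((¬(2*a[2] + mem[2*n + 3] ≠ m + 6 ∨ 4*n ≤ 5)) → m < 0))) ∧ ((¬(tot ≥ 0)) → ((mem[tot] ≤ a[n + 2] → 2*a[3] < 3) ∧ ((¬(mem[tot] ≤ a[n + 2])) → mem[n] < -7)))


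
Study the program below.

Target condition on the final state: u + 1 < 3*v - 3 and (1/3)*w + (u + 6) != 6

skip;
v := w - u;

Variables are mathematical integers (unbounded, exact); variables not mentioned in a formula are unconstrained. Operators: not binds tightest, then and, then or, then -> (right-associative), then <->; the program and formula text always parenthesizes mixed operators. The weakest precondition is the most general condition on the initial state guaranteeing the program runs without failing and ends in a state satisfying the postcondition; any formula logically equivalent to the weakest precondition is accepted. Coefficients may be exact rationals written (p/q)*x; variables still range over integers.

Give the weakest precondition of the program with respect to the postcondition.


Working backward. After the program, the postcondition u + 1 < 3*v - 3 and (1/3)*w + (u + 6) != 6 must hold; in canonical form it is u < 3*v - 4 and u + (1/3)*w != 0.
Before v := w - u: 4*u < 3*w - 4 and u + (1/3)*w != 0
Before skip: 4*u < 3*w - 4 and u + (1/3)*w != 0
Answer: WP = 4*u < 3*w - 4 and u + (1/3)*w != 0


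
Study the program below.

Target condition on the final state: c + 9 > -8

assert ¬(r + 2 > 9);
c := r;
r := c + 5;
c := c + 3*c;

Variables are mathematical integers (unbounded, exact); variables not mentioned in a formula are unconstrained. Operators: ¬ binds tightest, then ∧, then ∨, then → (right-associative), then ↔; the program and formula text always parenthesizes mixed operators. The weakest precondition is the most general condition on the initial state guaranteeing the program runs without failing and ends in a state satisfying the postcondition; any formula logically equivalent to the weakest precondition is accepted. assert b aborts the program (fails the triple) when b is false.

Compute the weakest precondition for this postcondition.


Working backward. After the program, the postcondition c + 9 > -8 must hold; in canonical form it is c > -17.
Before c := c + 3*c: 4*c > -17
Before r := c + 5: 4*c > -17
Before c := r: 4*r > -17
Before assert ¬(r + 2 > 9): (¬(r > 7)) ∧ 4*r > -17
Answer: WP = (¬(r > 7)) ∧ 4*r > -17


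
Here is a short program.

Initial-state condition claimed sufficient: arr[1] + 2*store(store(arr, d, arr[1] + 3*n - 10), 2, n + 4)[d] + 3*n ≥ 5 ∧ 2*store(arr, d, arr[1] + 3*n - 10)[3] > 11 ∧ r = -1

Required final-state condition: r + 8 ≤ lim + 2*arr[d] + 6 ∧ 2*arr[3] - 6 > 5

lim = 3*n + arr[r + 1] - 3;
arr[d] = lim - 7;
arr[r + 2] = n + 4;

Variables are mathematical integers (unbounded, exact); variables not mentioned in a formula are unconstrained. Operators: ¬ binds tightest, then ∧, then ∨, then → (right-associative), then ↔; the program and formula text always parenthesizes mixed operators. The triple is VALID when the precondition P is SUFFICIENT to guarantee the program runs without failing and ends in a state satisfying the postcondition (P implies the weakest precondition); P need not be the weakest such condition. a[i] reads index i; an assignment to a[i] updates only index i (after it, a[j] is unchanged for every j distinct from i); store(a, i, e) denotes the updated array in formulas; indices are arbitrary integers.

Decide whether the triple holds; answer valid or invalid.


Working backward. After the program, the postcondition r + 8 ≤ lim + 2*arr[d] + 6 ∧ 2*arr[3] - 6 > 5 must hold; in canonical form it is r ≤ 2*arr[d] + lim - 2 ∧ 2*arr[3] > 11.
Before arr[r + 2] := n + 4: r ≤ 2*store(arr, r + 2, n + 4)[d] + lim - 2 ∧ 2*store(arr, r + 2, n + 4)[3] > 11
Before arr[d] := lim - 7: r ≤ 2*store(store(arr, d, lim - 7), r + 2, n + 4)[d] + lim - 2 ∧ 2*store(store(arr, d, lim - 7), r + 2, n + 4)[3] > 11
Before lim := 3*n + arr[r + 1] - 3: r ≤ arr[r + 1] + 2*store(store(arr, d, arr[r + 1] + 3*n - 10), r + 2, n + 4)[d] + 3*n - 5 ∧ 2*store(store(arr, d, arr[r + 1] + 3*n - 10), r + 2, n + 4)[3] > 11
The weakest precondition is r ≤ arr[r + 1] + 2*store(store(arr, d, arr[r + 1] + 3*n - 10), r + 2, n + 4)[d] + 3*n - 5 ∧ 2*store(store(arr, d, arr[r + 1] + 3*n - 10), r + 2, n + 4)[3] > 11.
Check whether arr[1] + 2*store(store(arr, d, arr[1] + 3*n - 10), 2, n + 4)[d] + 3*n ≥ 5 ∧ 2*store(arr, d, arr[1] + 3*n - 10)[3] > 11 ∧ r = -1 implies it.
Countermodel: at the initial state arr = {[0] = -6516, [1] = 15521, [2] = 5, [3] = 6, elsewhere 5}, d = 2, n = 0, r = -1, the precondition holds but the weakest precondition fails.
Answer: invalid


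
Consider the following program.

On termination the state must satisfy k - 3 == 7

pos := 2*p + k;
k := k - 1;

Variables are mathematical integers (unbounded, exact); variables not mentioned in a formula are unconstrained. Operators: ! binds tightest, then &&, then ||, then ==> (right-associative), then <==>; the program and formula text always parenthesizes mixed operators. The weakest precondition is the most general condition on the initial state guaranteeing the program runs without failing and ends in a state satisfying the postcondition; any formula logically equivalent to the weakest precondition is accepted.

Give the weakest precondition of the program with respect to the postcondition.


Working backward. After the program, the postcondition k - 3 == 7 must hold; in canonical form it is k == 10.
Before k := k - 1: k == 11
Before pos := 2*p + k: k == 11
Answer: WP = k == 11


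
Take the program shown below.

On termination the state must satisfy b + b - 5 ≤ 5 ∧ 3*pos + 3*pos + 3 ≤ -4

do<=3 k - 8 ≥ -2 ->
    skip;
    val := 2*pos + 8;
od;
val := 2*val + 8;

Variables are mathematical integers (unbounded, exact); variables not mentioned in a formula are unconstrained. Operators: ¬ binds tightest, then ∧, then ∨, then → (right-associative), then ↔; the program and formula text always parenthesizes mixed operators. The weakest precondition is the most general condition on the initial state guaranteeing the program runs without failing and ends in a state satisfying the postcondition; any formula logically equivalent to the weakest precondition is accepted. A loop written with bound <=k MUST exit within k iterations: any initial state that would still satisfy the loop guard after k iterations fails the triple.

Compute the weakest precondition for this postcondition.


Working backward. After the program, the postcondition b + b - 5 ≤ 5 ∧ 3*pos + 3*pos + 3 ≤ -4 must hold; in canonical form it is 2*b ≤ 10 ∧ 6*pos ≤ -7.
Before val := 2*val + 8: 2*b ≤ 10 ∧ 6*pos ≤ -7
Before the loop (bound <=3), unroll the exhaustion recursion (WP_0 = exit-now case; WP_j = one more guarded iteration, up to j = 3):
  WP_0: (¬(k ≥ 6)) ∧ 2*b ≤ 10 ∧ 6*pos ≤ -7
  WP_1: (k ≥ 6 → ((¬(k ≥ 6)) ∧ 2*b ≤ 10 ∧ 6*pos ≤ -7)) ∧ ((¬(k ≥ 6)) → (2*b ≤ 10 ∧ 6*pos ≤ -7))
  WP_2: (k ≥ 6 → ((k ≥ 6 → ((¬(k ≥ 6)) ∧ 2*b ≤ 10 ∧ 6*pos ≤ -7)) ∧ ((¬(k ≥ 6)) → (2*b ≤ 10 ∧ 6*pos ≤ -7)))) ∧ ((¬(k ≥ 6)) → (2*b ≤ 10 ∧ 6*pos ≤ -7))
  WP_3: (k ≥ 6 → ((k ≥ 6 → ((k ≥ 6 → ((¬(k ≥ 6)) ∧ 2*b ≤ 10 ∧ 6*pos ≤ -7)) ∧ ((¬(k ≥ 6)) → (2*b ≤ 10 ∧ 6*pos ≤ -7)))) ∧ ((¬(k ≥ 6)) → (2*b ≤ 10 ∧ 6*pos ≤ -7)))) ∧ ((¬(k ≥ 6)) → (2*b ≤ 10 ∧ 6*pos ≤ -7))
So before the loop: (k ≥ 6 → ((k ≥ 6 → ((k ≥ 6 → ((¬(k ≥ 6)) ∧ 2*b ≤ 10 ∧ 6*pos ≤ -7)) ∧ ((¬(k ≥ 6)) → (2*b ≤ 10 ∧ 6*pos ≤ -7)))) ∧ ((¬(k ≥ 6)) → (2*b ≤ 10 ∧ 6*pos ≤ -7)))) ∧ ((¬(k ≥ 6)) → (2*b ≤ 10 ∧ 6*pos ≤ -7))
Answer: WP = (k ≥ 6 → ((k ≥ 6 → ((k ≥ 6 → ((¬(k ≥ 6)) ∧ 2*b ≤ 10 ∧ 6*pos ≤ -7)) ∧ ((¬(k ≥ 6)) → (2*b ≤ 10 ∧ 6*pos ≤ -7)))) ∧ ((¬(k ≥ 6)) → (2*b ≤ 10 ∧ 6*pos ≤ -7)))) ∧ ((¬(k ≥ 6)) → (2*b ≤ 10 ∧ 6*pos ≤ -7))


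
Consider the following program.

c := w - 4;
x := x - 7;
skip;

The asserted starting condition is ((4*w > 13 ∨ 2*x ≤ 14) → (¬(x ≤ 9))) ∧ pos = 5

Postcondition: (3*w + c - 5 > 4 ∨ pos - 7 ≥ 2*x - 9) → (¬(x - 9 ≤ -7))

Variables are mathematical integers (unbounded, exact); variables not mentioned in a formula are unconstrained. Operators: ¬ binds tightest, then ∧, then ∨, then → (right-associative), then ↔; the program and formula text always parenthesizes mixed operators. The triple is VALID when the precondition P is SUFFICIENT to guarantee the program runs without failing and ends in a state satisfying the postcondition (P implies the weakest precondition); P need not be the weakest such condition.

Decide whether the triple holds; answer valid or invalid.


Working backward. After the program, the postcondition (3*w + c - 5 > 4 ∨ pos - 7 ≥ 2*x - 9) → (¬(x - 9 ≤ -7)) must hold; in canonical form it is (c + 3*w > 9 ∨ pos ≥ 2*x - 2) → (¬(x ≤ 2)).
Before skip: (c + 3*w > 9 ∨ pos ≥ 2*x - 2) → (¬(x ≤ 2))
Before x := x - 7: (c + 3*w > 9 ∨ pos ≥ 2*x - 16) → (¬(x ≤ 9))
Before c := w - 4: (4*w > 13 ∨ pos ≥ 2*x - 16) → (¬(x ≤ 9))
The weakest precondition is (4*w > 13 ∨ pos ≥ 2*x - 16) → (¬(x ≤ 9)).
Check whether ((4*w > 13 ∨ 2*x ≤ 14) → (¬(x ≤ 9))) ∧ pos = 5 implies it.
Countermodel: at the initial state pos = 5, w = 3, x = 8, the precondition holds but the weakest precondition fails.
Answer: invalid


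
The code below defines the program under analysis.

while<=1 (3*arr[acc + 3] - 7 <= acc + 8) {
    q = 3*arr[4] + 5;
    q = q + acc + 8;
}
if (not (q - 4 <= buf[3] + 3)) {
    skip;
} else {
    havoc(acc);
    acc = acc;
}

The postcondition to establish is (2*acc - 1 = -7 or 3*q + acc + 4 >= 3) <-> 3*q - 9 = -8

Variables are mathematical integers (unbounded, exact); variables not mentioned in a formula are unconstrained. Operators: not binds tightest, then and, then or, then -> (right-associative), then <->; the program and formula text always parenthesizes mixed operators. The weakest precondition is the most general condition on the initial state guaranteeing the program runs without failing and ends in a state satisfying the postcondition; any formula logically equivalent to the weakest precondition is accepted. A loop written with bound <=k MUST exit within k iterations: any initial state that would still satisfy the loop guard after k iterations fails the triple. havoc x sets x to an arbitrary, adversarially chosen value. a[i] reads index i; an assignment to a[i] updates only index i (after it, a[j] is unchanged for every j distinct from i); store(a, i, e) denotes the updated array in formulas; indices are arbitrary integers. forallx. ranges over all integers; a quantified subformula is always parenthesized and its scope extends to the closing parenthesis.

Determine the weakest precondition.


Working backward. After the program, the postcondition (2*acc - 1 = -7 or 3*q + acc + 4 >= 3) <-> 3*q - 9 = -8 must hold; in canonical form it is (2*acc = -6 or acc + 3*q >= -1) <-> 3*q = 1.
Then branch requires (2*acc = -6 or acc + 3*q >= -1) <-> 3*q = 1; else branch requires forall acc_1. ((2*acc_1 = -6 or acc_1 + 3*q >= -1) <-> 3*q = 1).
Before the if: ((not (q <= buf[3] + 7)) -> ((2*acc = -6 or acc + 3*q >= -1) <-> 3*q = 1)) and (q <= buf[3] + 7 -> (forall acc_1. ((2*acc_1 = -6 or acc_1 + 3*q >= -1) <-> 3*q = 1)))
Before the loop (bound <=1), unroll the exhaustion recursion (WP_0 = exit-now case; WP_j = one more guarded iteration, up to j = 1):
  WP_0: (not (3*arr[acc + 3] <= acc + 15)) and ((not (q <= buf[3] + 7)) -> ((2*acc = -6 or acc + 3*q >= -1) <-> 3*q = 1)) and (q <= buf[3] + 7 -> (forall acc_1. ((2*acc_1 = -6 or acc_1 + 3*q >= -1) <-> 3*q = 1)))
  WP_1: (3*arr[acc + 3] <= acc + 15 -> ((not (3*arr[acc + 3] <= acc + 15)) and ((not (3*arr[4] + acc <= buf[3] - 6)) -> ((2*acc = -6 or 9*arr[4] + 4*acc >= -40) <-> 9*arr[4] + 3*acc = -38)) and (3*arr[4] + acc <= buf[3] - 6 -> (forall acc_1. ((2*acc_1 = -6 or 9*arr[4] + 3*acc + acc_1 >= -40) <-> 9*arr[4] + 3*acc = -38))))) and ((not (3*arr[acc + 3] <= acc + 15)) -> (((not (q <= buf[3] + 7)) -> ((2*acc = -6 or acc + 3*q >= -1) <-> 3*q = 1)) and (q <= buf[3] + 7 -> (forall acc_1. ((2*acc_1 = -6 or acc_1 + 3*q >= -1) <-> 3*q = 1)))))
So before the loop: (3*arr[acc + 3] <= acc + 15 -> ((not (3*arr[acc + 3] <= acc + 15)) and ((not (3*arr[4] + acc <= buf[3] - 6)) -> ((2*acc = -6 or 9*arr[4] + 4*acc >= -40) <-> 9*arr[4] + 3*acc = -38)) and (3*arr[4] + acc <= buf[3] - 6 -> (forall acc_1. ((2*acc_1 = -6 or 9*arr[4] + 3*acc + acc_1 >= -40) <-> 9*arr[4] + 3*acc = -38))))) and ((not (3*arr[acc + 3] <= acc + 15)) -> (((not (q <= buf[3] + 7)) -> ((2*acc = -6 or acc + 3*q >= -1) <-> 3*q = 1)) and (q <= buf[3] + 7 -> (forall acc_1. ((2*acc_1 = -6 or acc_1 + 3*q >= -1) <-> 3*q = 1)))))
Answer: WP = (3*arr[acc + 3] <= acc + 15 -> ((not (3*arr[acc + 3] <= acc + 15)) and ((not (3*arr[4] + acc <= buf[3] - 6)) -> ((2*acc = -6 or 9*arr[4] + 4*acc >= -40) <-> 9*arr[4] + 3*acc = -38)) and (3*arr[4] + acc <= buf[3] - 6 -> (forall acc_1. ((2*acc_1 = -6 or 9*arr[4] + 3*acc + acc_1 >= -40) <-> 9*arr[4] + 3*acc = -38))))) and ((not (3*arr[acc + 3] <= acc + 15)) -> (((not (q <= buf[3] + 7)) -> ((2*acc = -6 or acc + 3*q >= -1) <-> 3*q = 1)) and (q <= buf[3] + 7 -> (forall acc_1. ((2*acc_1 = -6 or acc_1 + 3*q >= -1) <-> 3*q = 1)))))
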